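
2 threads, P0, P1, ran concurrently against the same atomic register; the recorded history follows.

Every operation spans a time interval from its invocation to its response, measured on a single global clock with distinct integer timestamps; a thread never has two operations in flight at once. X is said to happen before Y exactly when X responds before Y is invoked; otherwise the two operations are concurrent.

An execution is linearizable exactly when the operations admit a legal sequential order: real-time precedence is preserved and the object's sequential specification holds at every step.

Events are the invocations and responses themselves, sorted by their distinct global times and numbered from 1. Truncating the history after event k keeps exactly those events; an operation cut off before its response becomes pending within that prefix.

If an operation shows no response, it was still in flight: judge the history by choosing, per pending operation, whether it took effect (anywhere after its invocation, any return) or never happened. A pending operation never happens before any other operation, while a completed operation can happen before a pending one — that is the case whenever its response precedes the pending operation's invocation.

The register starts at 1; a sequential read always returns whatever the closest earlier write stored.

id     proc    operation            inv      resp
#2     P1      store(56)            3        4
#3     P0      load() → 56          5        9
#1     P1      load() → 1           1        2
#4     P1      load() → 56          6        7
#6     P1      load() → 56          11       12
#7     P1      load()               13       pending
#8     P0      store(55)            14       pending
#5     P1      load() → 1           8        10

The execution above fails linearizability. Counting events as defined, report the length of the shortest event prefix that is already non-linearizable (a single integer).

10

events 1..9 are linearizable, e.g. via #1, #2, #3, #4:
after step 1 (#1 load() → 1): value 1
after step 2 (#2 store(56)): value 56
after step 3 (#3 load() → 56): value 56
after step 4 (#4 load() → 56): value 56
include event 10 — #5 responding at 10 — and every candidate order breaks
take #1, #2, #3, #4, #5: step 5 already fails, because #5 load() → 1 cannot occur there
take #1, #2, #4, #3, #5: step 5 already fails, because #5 load() → 1 cannot occur there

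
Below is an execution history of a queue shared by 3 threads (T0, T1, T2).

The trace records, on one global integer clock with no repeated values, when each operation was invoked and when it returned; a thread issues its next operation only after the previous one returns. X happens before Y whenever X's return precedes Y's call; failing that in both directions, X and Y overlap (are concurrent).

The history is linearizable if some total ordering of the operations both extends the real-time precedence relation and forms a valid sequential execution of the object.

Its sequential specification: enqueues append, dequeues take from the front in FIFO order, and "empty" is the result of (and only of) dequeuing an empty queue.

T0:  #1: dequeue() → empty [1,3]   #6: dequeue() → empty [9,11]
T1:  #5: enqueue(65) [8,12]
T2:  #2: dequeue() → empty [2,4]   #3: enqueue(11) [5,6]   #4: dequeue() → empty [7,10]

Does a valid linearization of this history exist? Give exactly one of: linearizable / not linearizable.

not linearizable

already the first 11 events (up to #6's response at time 11) admit no linearization; the first 10 still do
checked exhaustively: 4 real-time-consistent orders of 5 completed operations, zero legal queue replays
every completion of the 1 pending operation (#5) was checked; none linearizes
take #1, #2, #3, #4, #6 (pending dropped): step 4 already fails, because #4 dequeue() → empty cannot occur there
take #1, #2, #3, #6, #4 (pending dropped): step 4 already fails, because #6 dequeue() → empty cannot occur there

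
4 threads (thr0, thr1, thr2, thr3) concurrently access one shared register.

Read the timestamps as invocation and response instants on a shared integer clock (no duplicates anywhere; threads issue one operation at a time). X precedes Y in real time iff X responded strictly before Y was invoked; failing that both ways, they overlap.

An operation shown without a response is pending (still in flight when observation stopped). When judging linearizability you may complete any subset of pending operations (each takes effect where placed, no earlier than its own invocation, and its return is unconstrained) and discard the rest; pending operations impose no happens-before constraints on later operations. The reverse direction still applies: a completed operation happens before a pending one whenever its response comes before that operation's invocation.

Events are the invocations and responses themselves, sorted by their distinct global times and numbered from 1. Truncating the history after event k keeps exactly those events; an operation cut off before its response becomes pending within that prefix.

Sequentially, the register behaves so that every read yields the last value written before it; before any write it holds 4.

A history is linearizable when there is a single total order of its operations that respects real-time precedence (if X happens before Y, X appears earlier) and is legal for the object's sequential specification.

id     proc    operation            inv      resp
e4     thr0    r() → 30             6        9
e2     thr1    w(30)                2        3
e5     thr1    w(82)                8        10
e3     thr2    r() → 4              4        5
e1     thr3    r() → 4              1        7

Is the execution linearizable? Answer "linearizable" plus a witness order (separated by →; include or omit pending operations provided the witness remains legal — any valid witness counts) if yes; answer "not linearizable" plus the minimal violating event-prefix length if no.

already the first 5 events (up to e3's response at time 5) admit no linearization; the first 4 still do
the sole real-time-consistent order of 2 completed operations fails the register replay
completion choices over the 1 pending operation (e1) were checked; none helps
for example e2, e3 (pending dropped) fails at step 2: e3 r() → 4 is not legal there

not linearizable — minimal violating prefix: 5 events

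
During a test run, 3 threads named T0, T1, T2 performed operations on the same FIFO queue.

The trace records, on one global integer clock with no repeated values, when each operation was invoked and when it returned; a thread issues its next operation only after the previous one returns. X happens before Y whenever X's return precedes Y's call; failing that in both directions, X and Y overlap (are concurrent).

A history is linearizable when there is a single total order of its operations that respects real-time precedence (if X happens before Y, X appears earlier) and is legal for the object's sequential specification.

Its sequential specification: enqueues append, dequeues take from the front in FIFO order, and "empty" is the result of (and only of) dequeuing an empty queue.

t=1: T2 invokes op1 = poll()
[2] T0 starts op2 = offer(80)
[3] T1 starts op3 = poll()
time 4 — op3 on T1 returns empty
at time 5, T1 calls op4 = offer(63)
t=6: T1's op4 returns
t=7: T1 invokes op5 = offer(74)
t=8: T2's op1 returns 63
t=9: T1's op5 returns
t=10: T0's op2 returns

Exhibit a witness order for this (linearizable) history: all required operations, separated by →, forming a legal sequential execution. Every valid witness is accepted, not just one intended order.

op3 → op4 → op1 → op2 → op5

step 1: op3 poll() → empty — queue <>
step 2: op4 offer(63) — queue <63>
step 3: op1 poll() → 63 — queue <>
step 4: op2 offer(80) — queue <80>
step 5: op5 offer(74) — queue <80,74>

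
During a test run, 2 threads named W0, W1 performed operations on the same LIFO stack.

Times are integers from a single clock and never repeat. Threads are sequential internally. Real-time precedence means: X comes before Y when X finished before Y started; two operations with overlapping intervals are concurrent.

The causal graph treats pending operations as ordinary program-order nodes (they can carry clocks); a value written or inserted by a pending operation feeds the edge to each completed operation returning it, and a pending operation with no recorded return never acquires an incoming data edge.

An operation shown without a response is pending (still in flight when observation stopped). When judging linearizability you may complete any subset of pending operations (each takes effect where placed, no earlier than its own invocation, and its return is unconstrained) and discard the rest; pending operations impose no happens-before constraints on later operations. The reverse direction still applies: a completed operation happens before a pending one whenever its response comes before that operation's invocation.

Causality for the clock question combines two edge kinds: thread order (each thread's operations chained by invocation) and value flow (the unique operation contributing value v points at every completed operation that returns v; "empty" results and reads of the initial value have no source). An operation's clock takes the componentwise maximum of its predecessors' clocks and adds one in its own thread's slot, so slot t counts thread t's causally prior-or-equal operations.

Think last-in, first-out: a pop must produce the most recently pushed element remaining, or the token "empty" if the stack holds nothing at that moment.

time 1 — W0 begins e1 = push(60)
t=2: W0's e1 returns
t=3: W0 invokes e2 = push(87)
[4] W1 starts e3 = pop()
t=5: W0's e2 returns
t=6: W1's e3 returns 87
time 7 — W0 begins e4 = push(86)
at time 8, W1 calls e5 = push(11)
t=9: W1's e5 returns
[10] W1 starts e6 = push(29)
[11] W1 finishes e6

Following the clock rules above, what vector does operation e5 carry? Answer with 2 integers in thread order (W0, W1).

(2, 2)

invoked at 1, e1 has no predecessors; its own W0 bump gives (1, 0)
e2 (invocation 3): componentwise max over VC(e1)=(1, 0), +1 at W0, giving (2, 0)
e3 (invocation 4): componentwise max over VC(e2)=(2, 0), +1 at W1, giving (2, 1)
e4 (invocation 7): componentwise max over VC(e2)=(2, 0), +1 at W0, giving (3, 0)
e5 (invocation 8): componentwise max over VC(e3)=(2, 1), +1 at W1, giving (2, 2)
e6 (invocation 10): componentwise max over VC(e5)=(2, 2), +1 at W1, giving (2, 3)
target: VC(e5) = (2, 2)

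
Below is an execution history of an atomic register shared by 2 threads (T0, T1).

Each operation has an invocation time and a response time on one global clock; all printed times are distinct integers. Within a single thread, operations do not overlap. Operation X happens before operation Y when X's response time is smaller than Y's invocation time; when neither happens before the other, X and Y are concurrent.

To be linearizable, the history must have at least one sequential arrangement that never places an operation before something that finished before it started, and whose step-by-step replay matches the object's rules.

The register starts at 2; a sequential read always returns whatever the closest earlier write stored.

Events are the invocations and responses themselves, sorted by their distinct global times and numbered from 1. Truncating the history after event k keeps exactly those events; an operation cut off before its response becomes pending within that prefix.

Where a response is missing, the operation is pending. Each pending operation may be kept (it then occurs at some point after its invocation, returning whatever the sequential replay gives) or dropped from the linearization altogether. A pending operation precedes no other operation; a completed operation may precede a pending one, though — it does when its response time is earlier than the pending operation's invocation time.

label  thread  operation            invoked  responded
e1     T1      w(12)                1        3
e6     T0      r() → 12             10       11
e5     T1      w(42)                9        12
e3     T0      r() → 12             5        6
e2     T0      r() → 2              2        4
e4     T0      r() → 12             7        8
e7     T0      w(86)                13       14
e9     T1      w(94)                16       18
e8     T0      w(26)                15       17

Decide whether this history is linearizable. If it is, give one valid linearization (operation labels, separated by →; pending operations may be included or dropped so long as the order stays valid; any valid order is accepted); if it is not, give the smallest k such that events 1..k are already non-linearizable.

1. e2 r() → 2, leaving value 2
2. e1 w(12), leaving value 12
3. e3 r() → 12, leaving value 12
4. e4 r() → 12, leaving value 12
5. e6 r() → 12, leaving value 12
6. e5 w(42), leaving value 42
7. e7 w(86), leaving value 86
8. e8 w(26), leaving value 26
9. e9 w(94), leaving value 94

linearizable — witness: e2 → e1 → e3 → e4 → e6 → e5 → e7 → e8 → e9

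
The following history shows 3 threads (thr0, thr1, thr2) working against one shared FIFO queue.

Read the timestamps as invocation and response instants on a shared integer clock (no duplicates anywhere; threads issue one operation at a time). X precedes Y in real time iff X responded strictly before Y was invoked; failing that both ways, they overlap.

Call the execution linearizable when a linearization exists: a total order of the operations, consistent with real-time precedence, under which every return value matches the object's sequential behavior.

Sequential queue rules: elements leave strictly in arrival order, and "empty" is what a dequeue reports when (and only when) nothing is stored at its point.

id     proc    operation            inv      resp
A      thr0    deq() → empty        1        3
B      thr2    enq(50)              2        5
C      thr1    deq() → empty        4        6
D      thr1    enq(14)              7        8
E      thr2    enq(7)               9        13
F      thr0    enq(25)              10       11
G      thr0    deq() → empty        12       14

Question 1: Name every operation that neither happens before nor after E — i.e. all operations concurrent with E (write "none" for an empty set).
F, G

E spans [9,13]; an op avoiding the whole window 9..13 is ordered, any other is concurrent
A [1,3]: before
B [2,5]: before
C [4,6]: before
D [7,8]: before
F [10,11]: concurrent
G [12,14]: concurrent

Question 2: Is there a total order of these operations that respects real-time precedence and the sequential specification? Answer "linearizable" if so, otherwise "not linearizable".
not linearizable

already the first 14 events (up to G's response at time 14) admit no linearization; the first 13 still do
the 7 completed operations admit 9 real-time orders; each fails the FIFO queue replay
for example A, B, C, D, E, F, G fails at step 3: C deq() → empty is not legal there
for example A, B, C, D, F, E, G fails at step 3: C deq() → empty is not legal there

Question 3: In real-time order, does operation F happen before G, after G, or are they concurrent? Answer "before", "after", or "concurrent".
before

F spans [10,11], G spans [12,14]
resp(F)=11 < inv(G)=12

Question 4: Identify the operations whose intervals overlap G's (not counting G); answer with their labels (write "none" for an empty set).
E

G spans [12,14]: anything still running between times 12 and 14 counts as concurrent
A [1,3]: before
B [2,5]: before
C [4,6]: before
D [7,8]: before
E [9,13]: concurrent
F [10,11]: before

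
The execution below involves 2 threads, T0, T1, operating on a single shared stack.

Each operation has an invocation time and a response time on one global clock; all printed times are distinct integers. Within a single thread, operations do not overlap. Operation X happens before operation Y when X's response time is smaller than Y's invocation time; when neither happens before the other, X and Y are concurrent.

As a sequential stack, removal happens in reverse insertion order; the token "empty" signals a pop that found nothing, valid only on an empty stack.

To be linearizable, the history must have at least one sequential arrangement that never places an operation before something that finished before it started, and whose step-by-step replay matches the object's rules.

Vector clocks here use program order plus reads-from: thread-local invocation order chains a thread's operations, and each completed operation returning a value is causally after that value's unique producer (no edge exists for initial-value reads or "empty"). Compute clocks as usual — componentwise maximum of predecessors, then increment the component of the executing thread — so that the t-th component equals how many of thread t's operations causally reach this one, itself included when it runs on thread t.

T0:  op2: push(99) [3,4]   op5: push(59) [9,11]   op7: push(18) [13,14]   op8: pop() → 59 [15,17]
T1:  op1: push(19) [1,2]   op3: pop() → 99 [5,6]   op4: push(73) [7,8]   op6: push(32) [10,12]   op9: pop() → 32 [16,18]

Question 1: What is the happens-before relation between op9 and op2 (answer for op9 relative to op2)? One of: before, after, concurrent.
Answer: after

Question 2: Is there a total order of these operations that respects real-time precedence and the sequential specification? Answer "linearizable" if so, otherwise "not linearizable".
not linearizable

prefix check: 1..17 passes, 1..18 fails once op9's time-18 response joins
9 completed operations, 4 real-time-consistent orders — every stack replay fails
sample order op1, op2, op3, op4, op5, op6, op7, op8, op9 stalls at step 8 — op8 pop() → 59 has no legal effect
sample order op1, op2, op3, op4, op5, op6, op7, op9, op8 stalls at step 8 — op9 pop() → 32 has no legal effect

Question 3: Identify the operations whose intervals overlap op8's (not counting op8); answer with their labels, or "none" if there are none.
Answer: op9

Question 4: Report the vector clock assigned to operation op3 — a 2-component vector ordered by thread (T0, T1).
Answer: (1, 2)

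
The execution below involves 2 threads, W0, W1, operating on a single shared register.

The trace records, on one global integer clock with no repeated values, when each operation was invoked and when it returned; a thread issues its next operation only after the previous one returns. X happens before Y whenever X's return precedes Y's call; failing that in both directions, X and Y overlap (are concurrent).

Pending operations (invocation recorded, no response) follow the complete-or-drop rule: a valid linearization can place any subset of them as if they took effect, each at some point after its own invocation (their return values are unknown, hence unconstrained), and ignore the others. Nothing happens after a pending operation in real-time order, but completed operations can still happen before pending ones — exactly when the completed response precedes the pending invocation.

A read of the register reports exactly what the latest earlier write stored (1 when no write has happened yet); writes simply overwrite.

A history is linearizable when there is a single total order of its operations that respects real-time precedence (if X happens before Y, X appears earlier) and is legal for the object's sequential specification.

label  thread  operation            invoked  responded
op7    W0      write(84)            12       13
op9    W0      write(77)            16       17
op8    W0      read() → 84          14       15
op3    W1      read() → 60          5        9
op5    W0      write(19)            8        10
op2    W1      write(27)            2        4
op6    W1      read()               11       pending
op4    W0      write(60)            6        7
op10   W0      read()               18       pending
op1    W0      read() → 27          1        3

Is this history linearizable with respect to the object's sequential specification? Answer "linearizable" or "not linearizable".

witness order: op2, op1, op4, op3, op5, op6, op7, op8, op9
1. op2 write(27), leaving value 27
2. op1 read() → 27, leaving value 27
3. op4 write(60), leaving value 60
4. op3 read() → 60, leaving value 60
5. op5 write(19), leaving value 19
6. op6 read() (pending, included), leaving value 19
7. op7 write(84), leaving value 84
8. op8 read() → 84, leaving value 84
9. op9 write(77), leaving value 77

linearizable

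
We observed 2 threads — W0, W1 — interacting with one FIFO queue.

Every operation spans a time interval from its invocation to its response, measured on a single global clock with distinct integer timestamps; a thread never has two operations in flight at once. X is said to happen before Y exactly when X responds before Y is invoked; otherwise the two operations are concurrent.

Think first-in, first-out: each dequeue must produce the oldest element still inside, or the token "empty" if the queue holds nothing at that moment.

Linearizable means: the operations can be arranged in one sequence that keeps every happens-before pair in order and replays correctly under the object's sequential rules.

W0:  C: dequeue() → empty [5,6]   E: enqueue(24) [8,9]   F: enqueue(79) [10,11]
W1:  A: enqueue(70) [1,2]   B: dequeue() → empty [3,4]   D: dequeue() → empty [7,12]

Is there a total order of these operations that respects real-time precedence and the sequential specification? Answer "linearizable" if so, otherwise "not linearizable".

not linearizable

through event 3 a valid linearization exists; event 4 (B responding at time 4) ends that
a single order respects real time; the 2 completed FIFO queue operations fail replay along it
take A, B: step 2 already fails, because B dequeue() → empty cannot occur there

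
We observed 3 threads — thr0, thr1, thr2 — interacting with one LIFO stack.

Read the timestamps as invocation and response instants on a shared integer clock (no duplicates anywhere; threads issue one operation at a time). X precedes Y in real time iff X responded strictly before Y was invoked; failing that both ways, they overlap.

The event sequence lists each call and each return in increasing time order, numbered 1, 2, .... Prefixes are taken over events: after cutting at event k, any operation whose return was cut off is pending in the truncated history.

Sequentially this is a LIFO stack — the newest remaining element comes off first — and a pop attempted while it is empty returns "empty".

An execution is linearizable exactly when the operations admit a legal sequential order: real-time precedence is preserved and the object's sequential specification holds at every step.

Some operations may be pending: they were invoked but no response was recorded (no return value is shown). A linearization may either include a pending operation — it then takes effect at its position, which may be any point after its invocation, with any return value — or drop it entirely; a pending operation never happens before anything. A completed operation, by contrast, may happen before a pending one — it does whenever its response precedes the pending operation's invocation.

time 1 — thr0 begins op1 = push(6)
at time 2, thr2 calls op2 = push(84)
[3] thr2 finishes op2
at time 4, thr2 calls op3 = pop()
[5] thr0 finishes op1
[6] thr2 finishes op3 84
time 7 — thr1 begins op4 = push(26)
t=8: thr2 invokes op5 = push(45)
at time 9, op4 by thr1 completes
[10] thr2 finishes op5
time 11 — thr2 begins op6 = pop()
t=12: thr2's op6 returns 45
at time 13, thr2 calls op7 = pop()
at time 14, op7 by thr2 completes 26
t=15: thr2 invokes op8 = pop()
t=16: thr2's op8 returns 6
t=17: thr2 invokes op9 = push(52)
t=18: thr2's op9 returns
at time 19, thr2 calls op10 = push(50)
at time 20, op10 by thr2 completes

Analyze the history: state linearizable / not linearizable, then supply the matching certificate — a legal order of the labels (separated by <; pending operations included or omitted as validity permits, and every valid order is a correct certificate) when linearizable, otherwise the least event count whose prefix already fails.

linearizable — witness: op1 < op2 < op3 < op4 < op5 < op6 < op7 < op8 < op9 < op10

1. op1 push(6), leaving stack <6>
2. op2 push(84), leaving stack <6,84>
3. op3 pop() → 84, leaving stack <6>
4. op4 push(26), leaving stack <6,26>
5. op5 push(45), leaving stack <6,26,45>
6. op6 pop() → 45, leaving stack <6,26>
7. op7 pop() → 26, leaving stack <6>
8. op8 pop() → 6, leaving stack <>
9. op9 push(52), leaving stack <52>
10. op10 push(50), leaving stack <52,50>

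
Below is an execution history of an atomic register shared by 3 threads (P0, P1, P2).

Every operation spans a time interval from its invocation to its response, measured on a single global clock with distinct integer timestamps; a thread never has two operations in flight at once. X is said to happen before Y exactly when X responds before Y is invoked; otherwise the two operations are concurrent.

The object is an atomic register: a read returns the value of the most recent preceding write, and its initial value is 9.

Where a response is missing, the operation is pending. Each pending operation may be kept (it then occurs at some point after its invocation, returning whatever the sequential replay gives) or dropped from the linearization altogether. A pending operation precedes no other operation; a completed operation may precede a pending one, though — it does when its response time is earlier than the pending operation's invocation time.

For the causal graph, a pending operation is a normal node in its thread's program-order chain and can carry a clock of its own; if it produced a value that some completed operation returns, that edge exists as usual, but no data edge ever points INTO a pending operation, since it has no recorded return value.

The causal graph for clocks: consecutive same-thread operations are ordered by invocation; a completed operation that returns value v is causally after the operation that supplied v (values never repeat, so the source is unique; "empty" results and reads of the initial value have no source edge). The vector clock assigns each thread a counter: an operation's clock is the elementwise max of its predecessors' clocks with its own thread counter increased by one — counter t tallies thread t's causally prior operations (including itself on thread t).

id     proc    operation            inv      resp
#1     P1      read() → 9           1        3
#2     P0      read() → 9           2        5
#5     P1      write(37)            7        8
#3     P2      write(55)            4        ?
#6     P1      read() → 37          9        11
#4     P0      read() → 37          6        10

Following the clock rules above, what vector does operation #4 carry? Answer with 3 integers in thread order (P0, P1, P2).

invoked at 4, #3 has no predecessors; its own P2 bump gives (0, 0, 1)
invoked at 1, #1 has no predecessors; its own P1 bump gives (0, 1, 0)
invoked at 2, #2 has no predecessors; its own P0 bump gives (1, 0, 0)
from VC(#1)=(0, 1, 0), #5 (invoked 7) maxes components and bumps P1 → (0, 2, 0)
from VC(#5)=(0, 2, 0), #6 (invoked 9) maxes components and bumps P1 → (0, 3, 0)
from VC(#2)=(1, 0, 0), VC(#5)=(0, 2, 0), #4 (invoked 6) maxes components and bumps P0 → (2, 2, 0)
target: VC(#4) = (2, 2, 0)

(2, 2, 0)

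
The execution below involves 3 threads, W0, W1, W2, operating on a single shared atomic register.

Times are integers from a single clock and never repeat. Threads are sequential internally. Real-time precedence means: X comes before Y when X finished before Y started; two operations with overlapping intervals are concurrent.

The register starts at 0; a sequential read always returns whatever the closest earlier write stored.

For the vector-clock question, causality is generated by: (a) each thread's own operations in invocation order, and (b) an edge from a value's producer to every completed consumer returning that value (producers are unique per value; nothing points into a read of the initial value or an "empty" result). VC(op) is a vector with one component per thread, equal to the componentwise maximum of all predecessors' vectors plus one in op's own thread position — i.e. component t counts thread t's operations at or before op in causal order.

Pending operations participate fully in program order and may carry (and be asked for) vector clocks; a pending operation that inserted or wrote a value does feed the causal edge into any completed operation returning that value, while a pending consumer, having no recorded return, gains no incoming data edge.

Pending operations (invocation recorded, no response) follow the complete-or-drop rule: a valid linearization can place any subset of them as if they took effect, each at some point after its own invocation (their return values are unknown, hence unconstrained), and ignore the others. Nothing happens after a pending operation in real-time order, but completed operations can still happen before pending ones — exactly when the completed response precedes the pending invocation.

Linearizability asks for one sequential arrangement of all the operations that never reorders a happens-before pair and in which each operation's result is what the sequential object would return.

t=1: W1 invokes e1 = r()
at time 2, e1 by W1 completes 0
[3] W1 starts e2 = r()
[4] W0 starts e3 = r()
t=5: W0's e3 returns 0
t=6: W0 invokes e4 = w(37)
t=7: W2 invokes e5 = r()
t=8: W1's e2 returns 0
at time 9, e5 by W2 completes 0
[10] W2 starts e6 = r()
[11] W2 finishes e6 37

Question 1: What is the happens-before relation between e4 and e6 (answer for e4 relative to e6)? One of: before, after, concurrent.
e4 spans [6,…), e6 spans [10,11]
the intervals overlap in both directions

concurrent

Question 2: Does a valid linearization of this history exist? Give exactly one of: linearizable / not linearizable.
witness order: e1, e2, e3, e5, e4, e6
step 1: e1 r() → 0 — value 0
step 2: e2 r() → 0 — value 0
step 3: e3 r() → 0 — value 0
step 4: e5 r() → 0 — value 0
step 5: e4 w(37) (pending, included) — value 37
step 6: e6 r() → 37 — value 37

linearizable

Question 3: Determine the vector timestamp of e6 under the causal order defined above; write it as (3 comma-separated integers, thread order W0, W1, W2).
e5, invoked 7, has no incoming edges; only W2's bump applies → (0, 0, 1)
e1, invoked 1, has no incoming edges; only W1's bump applies → (0, 1, 0)
e3, invoked 4, has no incoming edges; only W0's bump applies → (1, 0, 0)
invoked at 3, e2 merges VC(e1)=(0, 1, 0) and bumps W1's slot → (0, 2, 0)
invoked at 6, e4 merges VC(e3)=(1, 0, 0) and bumps W0's slot → (2, 0, 0)
invoked at 10, e6 merges VC(e4)=(2, 0, 0), VC(e5)=(0, 0, 1) and bumps W2's slot → (2, 0, 2)
target: VC(e6) = (2, 0, 2)

(2, 0, 2)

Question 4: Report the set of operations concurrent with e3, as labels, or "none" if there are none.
e3 runs from 4 to 5; window-overlapping ops are concurrent
e1 [1,2]: before
e2 [3,8]: concurrent
e4 [6,…): after
e5 [7,9]: after
e6 [10,11]: after

e2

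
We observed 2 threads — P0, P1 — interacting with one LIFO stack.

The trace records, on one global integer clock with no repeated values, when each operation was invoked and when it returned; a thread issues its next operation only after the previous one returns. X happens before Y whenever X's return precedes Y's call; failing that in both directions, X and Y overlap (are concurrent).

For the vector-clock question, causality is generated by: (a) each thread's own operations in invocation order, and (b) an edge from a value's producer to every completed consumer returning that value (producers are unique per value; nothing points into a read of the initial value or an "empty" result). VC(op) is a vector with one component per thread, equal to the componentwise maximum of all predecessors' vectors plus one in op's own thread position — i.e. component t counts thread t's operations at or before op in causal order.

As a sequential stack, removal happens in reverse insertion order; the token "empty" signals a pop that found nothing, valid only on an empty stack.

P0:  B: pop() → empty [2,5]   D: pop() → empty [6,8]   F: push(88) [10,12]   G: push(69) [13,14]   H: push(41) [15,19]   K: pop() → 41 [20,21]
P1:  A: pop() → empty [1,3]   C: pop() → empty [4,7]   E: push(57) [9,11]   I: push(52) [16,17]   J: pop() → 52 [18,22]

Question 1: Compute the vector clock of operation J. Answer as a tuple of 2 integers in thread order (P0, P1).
(0, 5)

A, invoked 1, has no incoming edges; only P1's bump applies → (0, 1)
B, invoked 2, has no incoming edges; only P0's bump applies → (1, 0)
invoked at 4, C merges VC(A)=(0, 1) and bumps P1's slot → (0, 2)
invoked at 6, D merges VC(B)=(1, 0) and bumps P0's slot → (2, 0)
invoked at 9, E merges VC(C)=(0, 2) and bumps P1's slot → (0, 3)
invoked at 10, F merges VC(D)=(2, 0) and bumps P0's slot → (3, 0)
invoked at 16, I merges VC(E)=(0, 3) and bumps P1's slot → (0, 4)
invoked at 13, G merges VC(F)=(3, 0) and bumps P0's slot → (4, 0)
invoked at 18, J merges VC(I)=(0, 4) and bumps P1's slot → (0, 5)
invoked at 15, H merges VC(G)=(4, 0) and bumps P0's slot → (5, 0)
invoked at 20, K merges VC(H)=(5, 0) and bumps P0's slot → (6, 0)
target: VC(J) = (0, 5)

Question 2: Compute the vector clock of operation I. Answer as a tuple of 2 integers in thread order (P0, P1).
(0, 4)

root op A, invoked 1: fresh clock plus P1's own tick → (0, 1)
root op B, invoked 2: fresh clock plus P0's own tick → (1, 0)
C, invoked 4, takes VC(A)=(0, 1) under max, adds 1 for P1 → (0, 2)
D, invoked 6, takes VC(B)=(1, 0) under max, adds 1 for P0 → (2, 0)
E, invoked 9, takes VC(C)=(0, 2) under max, adds 1 for P1 → (0, 3)
F, invoked 10, takes VC(D)=(2, 0) under max, adds 1 for P0 → (3, 0)
I, invoked 16, takes VC(E)=(0, 3) under max, adds 1 for P1 → (0, 4)
G, invoked 13, takes VC(F)=(3, 0) under max, adds 1 for P0 → (4, 0)
J, invoked 18, takes VC(I)=(0, 4) under max, adds 1 for P1 → (0, 5)
H, invoked 15, takes VC(G)=(4, 0) under max, adds 1 for P0 → (5, 0)
K, invoked 20, takes VC(H)=(5, 0) under max, adds 1 for P0 → (6, 0)
target: VC(I) = (0, 4)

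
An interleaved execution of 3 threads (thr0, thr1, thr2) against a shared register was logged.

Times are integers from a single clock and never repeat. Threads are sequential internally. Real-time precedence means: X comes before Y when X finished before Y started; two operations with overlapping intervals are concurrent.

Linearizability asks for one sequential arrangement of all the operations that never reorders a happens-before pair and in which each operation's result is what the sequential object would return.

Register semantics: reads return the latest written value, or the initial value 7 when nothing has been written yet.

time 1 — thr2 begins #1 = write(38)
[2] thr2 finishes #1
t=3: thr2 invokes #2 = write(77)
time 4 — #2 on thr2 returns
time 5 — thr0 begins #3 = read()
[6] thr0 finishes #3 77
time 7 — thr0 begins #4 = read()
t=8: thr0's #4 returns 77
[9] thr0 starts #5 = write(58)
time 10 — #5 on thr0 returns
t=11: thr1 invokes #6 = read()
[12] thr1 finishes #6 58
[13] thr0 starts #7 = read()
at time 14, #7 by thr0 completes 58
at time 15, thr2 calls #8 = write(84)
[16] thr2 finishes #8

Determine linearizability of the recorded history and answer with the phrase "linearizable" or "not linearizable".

witness order: #1, #2, #3, #4, #5, #6, #7, #8
step 1: #1 write(38) — value 38
step 2: #2 write(77) — value 77
step 3: #3 read() → 77 — value 77
step 4: #4 read() → 77 — value 77
step 5: #5 write(58) — value 58
step 6: #6 read() → 58 — value 58
step 7: #7 read() → 58 — value 58
step 8: #8 write(84) — value 84

linearizable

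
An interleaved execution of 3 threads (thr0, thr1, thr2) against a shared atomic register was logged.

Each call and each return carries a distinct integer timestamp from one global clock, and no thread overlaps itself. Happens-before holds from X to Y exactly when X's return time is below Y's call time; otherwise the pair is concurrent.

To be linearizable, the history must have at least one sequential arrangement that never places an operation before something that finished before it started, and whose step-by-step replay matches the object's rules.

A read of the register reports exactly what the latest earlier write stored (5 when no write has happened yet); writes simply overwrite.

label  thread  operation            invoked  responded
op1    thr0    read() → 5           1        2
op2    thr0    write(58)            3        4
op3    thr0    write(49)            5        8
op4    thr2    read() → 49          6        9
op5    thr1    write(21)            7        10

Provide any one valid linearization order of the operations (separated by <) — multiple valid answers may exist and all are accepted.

1. op1 read() → 5, leaving value 5
2. op2 write(58), leaving value 58
3. op3 write(49), leaving value 49
4. op4 read() → 49, leaving value 49
5. op5 write(21), leaving value 21

op1 < op2 < op3 < op4 < op5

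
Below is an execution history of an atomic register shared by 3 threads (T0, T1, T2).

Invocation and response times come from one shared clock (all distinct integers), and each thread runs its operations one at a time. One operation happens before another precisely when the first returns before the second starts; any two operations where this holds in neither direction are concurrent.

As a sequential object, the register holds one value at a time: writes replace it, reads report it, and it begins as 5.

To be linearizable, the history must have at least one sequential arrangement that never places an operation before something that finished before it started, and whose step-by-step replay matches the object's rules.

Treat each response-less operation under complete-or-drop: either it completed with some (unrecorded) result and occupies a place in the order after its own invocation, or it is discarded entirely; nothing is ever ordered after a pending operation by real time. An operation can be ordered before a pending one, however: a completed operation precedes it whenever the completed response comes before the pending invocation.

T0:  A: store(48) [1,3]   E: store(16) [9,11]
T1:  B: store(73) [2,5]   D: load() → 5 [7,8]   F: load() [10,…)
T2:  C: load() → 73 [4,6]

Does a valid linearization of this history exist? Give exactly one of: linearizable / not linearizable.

through event 7 a valid linearization exists; event 8 (D responding at time 8) ends that
every one of the 3 real-time-consistent orders over 4 completed atomic register ops fails the sequential spec
sample order A, B, C, D stalls at step 4 — D load() → 5 has no legal effect
sample order A, C, B, D stalls at step 2 — C load() → 73 has no legal effect

not linearizable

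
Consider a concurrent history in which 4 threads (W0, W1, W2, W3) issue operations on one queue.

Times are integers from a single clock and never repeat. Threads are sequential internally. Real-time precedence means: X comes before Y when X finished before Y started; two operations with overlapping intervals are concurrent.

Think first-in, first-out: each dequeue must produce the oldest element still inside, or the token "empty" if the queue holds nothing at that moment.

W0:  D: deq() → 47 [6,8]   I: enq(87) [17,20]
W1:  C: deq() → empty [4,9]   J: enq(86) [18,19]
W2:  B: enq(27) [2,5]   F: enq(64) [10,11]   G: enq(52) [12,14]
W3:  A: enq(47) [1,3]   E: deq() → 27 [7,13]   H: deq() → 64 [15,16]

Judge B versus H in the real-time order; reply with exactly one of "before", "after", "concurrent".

before

B spans [2,5], H spans [15,16]
resp(B)=5 < inv(H)=15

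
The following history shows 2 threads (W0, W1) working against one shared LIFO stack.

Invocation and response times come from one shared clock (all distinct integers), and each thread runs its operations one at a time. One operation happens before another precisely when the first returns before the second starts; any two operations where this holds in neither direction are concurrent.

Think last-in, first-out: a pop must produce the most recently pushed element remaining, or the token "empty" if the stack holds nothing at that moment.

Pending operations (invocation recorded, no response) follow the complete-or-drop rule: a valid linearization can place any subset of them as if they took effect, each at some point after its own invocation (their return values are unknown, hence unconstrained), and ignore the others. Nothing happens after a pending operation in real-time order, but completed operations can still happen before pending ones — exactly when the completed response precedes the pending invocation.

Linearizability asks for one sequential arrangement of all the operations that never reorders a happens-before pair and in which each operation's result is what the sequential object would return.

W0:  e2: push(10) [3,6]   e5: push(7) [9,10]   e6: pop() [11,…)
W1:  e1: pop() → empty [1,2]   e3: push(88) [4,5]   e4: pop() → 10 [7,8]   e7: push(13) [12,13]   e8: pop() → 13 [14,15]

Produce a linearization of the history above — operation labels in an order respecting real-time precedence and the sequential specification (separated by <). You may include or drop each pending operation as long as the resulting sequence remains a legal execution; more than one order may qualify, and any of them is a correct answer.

e1 < e3 < e2 < e4 < e5 < e6 < e7 < e8

1. e1 pop() → empty, leaving stack <>
2. e3 push(88), leaving stack <88>
3. e2 push(10), leaving stack <88,10>
4. e4 pop() → 10, leaving stack <88>
5. e5 push(7), leaving stack <88,7>
6. e6 pop() (pending, included), leaving stack <88>
7. e7 push(13), leaving stack <88,13>
8. e8 pop() → 13, leaving stack <88>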